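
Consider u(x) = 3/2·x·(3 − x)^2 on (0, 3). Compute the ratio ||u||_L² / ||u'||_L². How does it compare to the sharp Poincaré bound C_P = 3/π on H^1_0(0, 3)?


||u||_L² / ||u'||_L² = 3*sqrt(14)/14 < C_P = 3/π.

u(x) = 3/2·x·(3 − x)^2, so u'(x) = 9*(x - 3)*(x - 1)/2.
u(x) = 3/2·x·(3 − x)^2 vanishes at x = 0 and x = 3, so u ∈ H^1_0(0, 3). Differentiate via the product rule and integrate the resulting polynomials term by term.
  ∫_0^3 u² dx = ∫_0^3 (9*x^6/4 - 27*x^5 + 243*x^4/2 - 243*x^3 + 729*x^2/4) dx. Term by term:
    ∫_0^3 9*x^6/4 dx = 19683/28;  ∫_0^3 -27*x^5 dx = -6561/2;  ∫_0^3 243*x^4/2 dx = 59049/10;
    ∫_0^3 -243*x^3 dx = -19683/4;  ∫_0^3 729*x^2/4 dx = 6561/4.
  Sum: 19683/28 − 6561/2 + 59049/10 − 19683/4 + 6561/4 = 6561/140.
  ∫_0^3 (u')² dx = ∫_0^3 (81*x^4/4 - 162*x^3 + 891*x^2/2 - 486*x + 729/4) dx. Term by term:
    ∫_0^3 81*x^4/4 dx = 19683/20;  ∫_0^3 -162*x^3 dx = -6561/2;  ∫_0^3 891*x^2/2 dx = 8019/2;
    ∫_0^3 -486*x dx = -2187;  ∫_0^3 729/4 dx = 2187/4.
  Sum: 19683/20 − 6561/2 + 8019/2 − 2187 + 2187/4 = 729/10.
∫_0^3 u² dx = 6561/140, so ||u||_L² = 81*sqrt(35)/70.
∫_0^3 (u')² dx = 729/10, so ||u'||_L² = 27*sqrt(10)/10.
Ratio ||u||_L² / ||u'||_L² = 3*sqrt(14)/14.
Sharp Poincaré constant on H^1_0(0, 3) is C_P = L/π = 3/π, achieved by sin(π/3·x).
A polynomial bump cannot attain the sharp Poincaré constant (only the first sine eigenfunction does), so the ratio is strictly less than C_P, consistent with ||u||_L² ≤ C_P ||u'||_L².


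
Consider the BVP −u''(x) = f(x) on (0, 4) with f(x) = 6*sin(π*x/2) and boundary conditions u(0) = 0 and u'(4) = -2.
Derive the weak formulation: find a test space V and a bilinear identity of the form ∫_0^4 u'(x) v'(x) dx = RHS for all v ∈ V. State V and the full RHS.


V = {v ∈ H^1(0, 4) : v(0) = 0} (test functions vanish at x = 0 where u is specified); weak form: ∫_0^4 u'v' dx = ∫_0^4 (6*sin(π*x/2)) v dx − 2·v(4) for all v ∈ V.

Multiply both sides by a test function v and integrate from 0 to 4:
  ∫_0^4 −u''(x) v(x) dx = ∫_0^4 f(x) v(x) dx.
Integrate the LHS by parts once:
  ∫_0^4 −u'' v dx = −[u'(x) v(x)]_0^4 + ∫_0^4 u'(x) v'(x) dx.
Thus ∫_0^4 u'(x) v'(x) dx = ∫_0^4 f(x) v(x) dx + [u'(x) v(x)]_0^4.
Choose V so that boundary terms are either known or forced to vanish.
Mixed BC: u(0) = 0 (Dirichlet) and u'(4) = -2 (Neumann). Define V = {v ∈ H^1(0, 4) : v(0) = 0}. Then [u' v]_0^4 = u'(4)·v(4) − u'(0)·0 = − 2·v(4).
Weak formulation: find u (satisfying any essential BC) such that ∫_0^4 u'(x) v'(x) dx = ∫_0^4 f v dx − 2·v(4) for all v ∈ V (Dirichlet at 0 absorbed into V; Neumann datum at x = 4 contributes the boundary term).
Substituting f(x) = 6*sin(π*x/2), the right-hand side is ∫_0^4 (6*sin(π*x/2)) v dx − 2·v(4).


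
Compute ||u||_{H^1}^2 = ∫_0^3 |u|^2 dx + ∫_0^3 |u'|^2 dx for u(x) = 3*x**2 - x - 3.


||u||_{H^1}^2 = 4899/10

The H^1 norm (squared) on an interval (0, L) is
  ||u||_{H^1}^2 = ∫_0^L u(x)^2 dx + ∫_0^L u'(x)^2 dx.
Compute u'(x) = 6*x - 1.
Then u(x)^2 = 9*x**4 - 6*x**3 - 17*x**2 + 6*x + 9 and u'(x)^2 = 36*x**2 - 12*x + 1.
Integrate each monomial from 0 to 3 using ∫_0^3 c·x^n dx = c·3^(n+1)/(n+1):
  ∫_0^3 u(x)^2 dx = ∫_0^3 (9*x^4 - 6*x^3 - 17*x^2 + 6*x + 9) dx. Term by term:
    ∫_0^3 9*x^4 dx = 2187/5;  ∫_0^3 -6*x^3 dx = -243/2;  ∫_0^3 -17*x^2 dx = -153;
    ∫_0^3 6*x dx = 27;  ∫_0^3 9 dx = 27.
  Sum: 2187/5 − 243/2 − 153 + 27 + 27 = 2169/10.
  ∫_0^3 u'(x)^2 dx = ∫_0^3 (36*x^2 - 12*x + 1) dx. Term by term:
    ∫_0^3 36*x^2 dx = 324;  ∫_0^3 -12*x dx = -54;  ∫_0^3 1 dx = 3.
  Sum: 324 − 54 + 3 = 273.
Adding: ||u||_{H^1}^2 = 2169/10 + 273 = 4899/10.


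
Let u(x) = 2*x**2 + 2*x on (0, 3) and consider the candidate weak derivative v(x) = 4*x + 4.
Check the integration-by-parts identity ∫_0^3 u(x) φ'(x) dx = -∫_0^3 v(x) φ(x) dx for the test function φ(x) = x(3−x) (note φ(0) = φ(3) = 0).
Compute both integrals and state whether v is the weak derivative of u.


LHS = -36, RHS = -45. No, v is not the weak derivative of u.

u(x) = 2*x**2 + 2*x, classical derivative u'(x) = 4*x + 2.
φ(x) = x(3−x), so φ'(x) = 3 - 2*x.
Note φ(0) = φ(3) = 0, so the boundary term u·φ vanishes.
LHS = ∫_0^3 u(x) φ'(x) dx = ∫_0^3 (-4*x^3 + 2*x^2 + 6*x) dx. Term by term:
  ∫_0^3 -4*x^3 dx = -81;  ∫_0^3 2*x^2 dx = 18;  ∫_0^3 6*x dx = 27.
Sum: -81 + 18 + 27 = -36.
So LHS = -36.
∫_0^3 v(x) φ(x) dx = ∫_0^3 (-4*x^3 + 8*x^2 + 12*x) dx. Term by term:
  ∫_0^3 -4*x^3 dx = -81;  ∫_0^3 8*x^2 dx = 72;  ∫_0^3 12*x dx = 54.
Sum: -81 + 72 + 54 = 45.
So RHS = -∫_0^3 v(x) φ(x) dx = -45.
LHS − RHS = 9 ≠ 0, so the identity fails.
(For a valid weak derivative the identity must hold for EVERY test function, in particular this one. The failure shows v is NOT the weak derivative of u.)
Correct weak derivative would be u'(x) = 4*x + 2.


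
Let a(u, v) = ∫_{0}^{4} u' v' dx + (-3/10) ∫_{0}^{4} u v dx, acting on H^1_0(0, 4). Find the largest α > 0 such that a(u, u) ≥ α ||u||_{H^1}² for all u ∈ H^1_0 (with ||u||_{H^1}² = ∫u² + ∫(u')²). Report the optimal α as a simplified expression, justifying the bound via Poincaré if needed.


α = (-24/5 + π^2)/(π^2 + 16)

Coercivity of a(·,·) on H^1_0(0, 4) means a(u, u) ≥ α ||u||_{H^1}² for every u ∈ H^1_0.
The interval has length L = 4, and Poincaré/coercivity depend only on L. Here a(u, u) = ∫(u')² + (-3/10)·∫u².
Here c = -3/10 < 0 with |c| < (π/L)² = π^2/16, so coercivity still holds. The condition a(u,u) ≥ α||u||_{H^1}² reads (1−α)∫(u')² ≥ (α−c)∫u². Any admissible α is ≤ 1 (rapidly oscillating u have ∫u²/∫(u')² → 0), and α = 1 would force 0 ≥ (1−c)∫u², impossible since c < 1; so 1−α > 0. By the sharp Poincaré inequality on H^1_0 of an interval of length L, ∫(u')² ≥ (π/L)²∫u² with equality for the first sine mode sin(π(x−x₀)/L) (x₀ the left endpoint), so the inequality holds for all u iff (1−α)(π/L)² ≥ α − c, i.e. α ≤ ((π/L)² + c)/((π/L)² + 1) = (1 + c(L/π)²)/(1 + (L/π)²). (Direct route, valid since c ≤ 0: Poincaré gives c∫u² ≥ c(L/π)²∫(u')², so a(u,u) ≥ (1 + c(L/π)²)∫(u')², while ||u||_{H^1}² ≤ (1 + (L/π)²)∫(u')²; dividing yields the same α.) With (π/L)² = π^2/16 and c = -3/10, the largest admissible constant is α = ((π/L)² + c)/((π/L)² + 1).
Simplifying, α = (-24/5 + π^2)/(π^2 + 16).


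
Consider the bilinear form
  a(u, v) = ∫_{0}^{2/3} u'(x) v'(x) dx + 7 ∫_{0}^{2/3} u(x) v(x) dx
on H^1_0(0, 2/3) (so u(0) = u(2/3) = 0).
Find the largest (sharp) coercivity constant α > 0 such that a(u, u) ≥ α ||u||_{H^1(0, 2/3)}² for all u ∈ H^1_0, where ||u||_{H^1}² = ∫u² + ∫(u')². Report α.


α = 1

Coercivity of a(·,·) on H^1_0(0, 2/3) means a(u, u) ≥ α ||u||_{H^1}² for every u ∈ H^1_0.
The interval has length L = 2/3, and Poincaré/coercivity depend only on L. Here a(u, u) = ∫(u')² + (7)·∫u².
Here c = 7 ≥ 1, so a(u,u) = ∫(u')² + c∫u² ≥ ∫(u')² + ∫u² = ||u||_{H^1}², i.e. α = 1 works. No larger α is possible: a(u,u) ≥ α||u||_{H^1}² means (1−α)∫(u')² ≥ (α−c)∫u², and for the modes u_n = sin(nπ(x−x₀)/L) (x₀ the left endpoint) one has ∫u_n²/∫(u_n')² = (L/(nπ))² → 0, so a(u_n,u_n)/||u_n||_{H^1}² → 1. Hence the optimal constant is α = 1.
Therefore α = 1.


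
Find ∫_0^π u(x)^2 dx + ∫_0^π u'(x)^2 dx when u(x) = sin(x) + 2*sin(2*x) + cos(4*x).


||u||_{H^1(0,π)}^2 = -68/15 + 39*π/2

u'(x) = -4*sin(4*x) + cos(x) + 4*cos(2*x).
Expand u² and (u')² and integrate term by term on (0, π), using: for integers n ≥ 1, ∫_0^π sin²(nx) dx = ∫_0^π cos²(nx) dx = π/2; for n ≠ n', ∫_0^π sin(nx)sin(n'x) dx = ∫_0^π cos(nx)cos(n'x) dx = 0; and by product-to-sum, ∫_0^π sin(nx)cos(n'x) dx = ½∫_0^π [sin((n+n')x) + sin((n−n')x)] dx, which is 0 when n+n' is even and 2n/(n²−n'²) when n+n' is odd (it need not vanish on (0, π)).
  u² squared terms: (2)²·∫sin(2x)² dx = 4·π/2 = 2*π;  (1)²·∫cos(4x)² dx = 1·π/2 = π/2;  (1)²·∫sin(x)² dx = 1·π/2 = π/2.
  u² cross terms: 2·(2)·(1)·∫sin(2x)·cos(4x) dx = 4·(0) = 0;  2·(2)·(1)·∫sin(2x)·sin(x) dx = 4·(0) = 0;  2·(1)·(1)·∫cos(4x)·sin(x) dx = 2·(-2/15) = -4/15.
  So ∫_0^π u² dx = 2*π + π/2 + π/2 + 0 + 0 − 4/15 = -4/15 + 3*π.
  (u')² squared terms: (-4)²·∫sin(4x)² dx = 16·π/2 = 8*π;  (4)²·∫cos(2x)² dx = 16·π/2 = 8*π;  (1)²·∫cos(x)² dx = 1·π/2 = π/2.
  (u')² cross terms: 2·(-4)·(4)·∫sin(4x)·cos(2x) dx = -32·(0) = 0;  2·(-4)·(1)·∫sin(4x)·cos(x) dx = -8·(8/15) = -64/15;  2·(4)·(1)·∫cos(2x)·cos(x) dx = 8·(0) = 0.
  So ∫_0^π (u')² dx = 8*π + 8*π + π/2 + 0 − 64/15 + 0 = -64/15 + 33*π/2.
||u||_{H^1}^2 = (-4/15 + 3*π) + (-64/15 + 33*π/2) = -68/15 + 39*π/2.


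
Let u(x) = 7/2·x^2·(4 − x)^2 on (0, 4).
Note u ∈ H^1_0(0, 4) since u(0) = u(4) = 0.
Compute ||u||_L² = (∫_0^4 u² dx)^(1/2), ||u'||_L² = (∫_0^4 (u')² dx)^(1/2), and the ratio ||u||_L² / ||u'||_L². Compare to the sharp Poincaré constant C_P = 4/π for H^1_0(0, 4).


||u||_L² / ||u'||_L² = 2*sqrt(3)/3 < C_P = 4/π.

u(x) = 7/2·x^2·(4 − x)^2, so u'(x) = 14*x*(x - 4)*(x - 2).
u(x) = 7/2·x^2·(4 − x)^2 vanishes at x = 0 and x = 4, so u ∈ H^1_0(0, 4). Differentiate via the product rule and integrate the resulting polynomials term by term.
  ∫_0^4 u² dx = ∫_0^4 (49*x^8/4 - 196*x^7 + 1176*x^6 - 3136*x^5 + 3136*x^4) dx. Term by term:
    ∫_0^4 49*x^8/4 dx = 3211264/9;  ∫_0^4 -196*x^7 dx = -1605632;  ∫_0^4 1176*x^6 dx = 2752512;
    ∫_0^4 -3136*x^5 dx = -6422528/3;  ∫_0^4 3136*x^4 dx = 3211264/5.
  Sum: 3211264/9 − 1605632 + 2752512 − 6422528/3 + 3211264/5 = 229376/45.
  ∫_0^4 (u')² dx = ∫_0^4 (196*x^6 - 2352*x^5 + 10192*x^4 - 18816*x^3 + 12544*x^2) dx. Term by term:
    ∫_0^4 196*x^6 dx = 458752;  ∫_0^4 -2352*x^5 dx = -1605632;  ∫_0^4 10192*x^4 dx = 10436608/5;
    ∫_0^4 -18816*x^3 dx = -1204224;  ∫_0^4 12544*x^2 dx = 802816/3.
  Sum: 458752 − 1605632 + 10436608/5 − 1204224 + 802816/3 = 57344/15.
∫_0^4 u² dx = 229376/45, so ||u||_L² = 128*sqrt(70)/15.
∫_0^4 (u')² dx = 57344/15, so ||u'||_L² = 64*sqrt(210)/15.
Ratio ||u||_L² / ||u'||_L² = 2*sqrt(3)/3.
Sharp Poincaré constant on H^1_0(0, 4) is C_P = L/π = 4/π, achieved by sin(π/4·x).
A polynomial bump cannot attain the sharp Poincaré constant (only the first sine eigenfunction does), so the ratio is strictly less than C_P, consistent with ||u||_L² ≤ C_P ||u'||_L².


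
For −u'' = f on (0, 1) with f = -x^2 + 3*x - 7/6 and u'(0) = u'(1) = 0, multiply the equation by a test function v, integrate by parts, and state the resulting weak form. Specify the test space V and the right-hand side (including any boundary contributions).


V = H^1(0, 1) (no boundary constraint on v; u is determined up to an additive constant); weak form: ∫_0^1 u'v' dx = ∫_0^1 (-x^2 + 3*x - 7/6) v dx for all v ∈ V.

Multiply both sides by a test function v and integrate from 0 to 1:
  ∫_0^1 −u''(x) v(x) dx = ∫_0^1 f(x) v(x) dx.
Integrate the LHS by parts once:
  ∫_0^1 −u'' v dx = −[u'(x) v(x)]_0^1 + ∫_0^1 u'(x) v'(x) dx.
Thus ∫_0^1 u'(x) v'(x) dx = ∫_0^1 f(x) v(x) dx + [u'(x) v(x)]_0^1.
Choose V so that boundary terms are either known or forced to vanish.
u has homogeneous Neumann: u'(0) = u'(1) = 0. So [u' v]_0^1 = 0·v(1) − 0·v(0) = 0 for any v; take V = H^1(0, 1).
Weak formulation: find u (satisfying any essential BC) such that ∫_0^1 u'(x) v'(x) dx = ∫_0^1 f v dx for all v ∈ V (homogeneous Neumann, so boundary terms vanish).
Substituting f(x) = -x^2 + 3*x - 7/6, the right-hand side is ∫_0^1 (-x^2 + 3*x - 7/6) v dx.
Compatibility check (pure Neumann): taking v ≡ 1 ∈ V gives 0 = ∫_0^1 f dx + (0) − (0), i.e. ∫_0^1 f dx must equal u'(0) − u'(1) = 0. Indeed ∫_0^1 (-x^2 + 3*x - 7/6) dx = 0, so the data are compatible. The solution is then unique only up to an additive constant (fix it e.g. by requiring ∫_0^1 u dx = 0).


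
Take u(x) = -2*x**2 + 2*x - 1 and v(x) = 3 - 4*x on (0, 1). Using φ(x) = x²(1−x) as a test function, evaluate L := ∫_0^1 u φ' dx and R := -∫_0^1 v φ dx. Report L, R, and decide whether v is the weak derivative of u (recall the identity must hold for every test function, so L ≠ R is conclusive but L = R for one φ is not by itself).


LHS = 1/30, RHS = -1/20. No, v is not the weak derivative of u.

u(x) = -2*x**2 + 2*x - 1, classical derivative u'(x) = 2 - 4*x.
φ(x) = x²(1−x), so φ'(x) = x*(2 - 3*x).
Note φ(0) = φ(1) = 0, so the boundary term u·φ vanishes.
LHS = ∫_0^1 u(x) φ'(x) dx = ∫_0^1 (6*x^4 - 10*x^3 + 7*x^2 - 2*x) dx. Term by term:
  ∫_0^1 6*x^4 dx = 6/5;  ∫_0^1 -10*x^3 dx = -5/2;  ∫_0^1 7*x^2 dx = 7/3;
  ∫_0^1 -2*x dx = -1.
Sum: 6/5 − 5/2 + 7/3 − 1 = 1/30.
So LHS = 1/30.
∫_0^1 v(x) φ(x) dx = ∫_0^1 (4*x^4 - 7*x^3 + 3*x^2) dx. Term by term:
  ∫_0^1 4*x^4 dx = 4/5;  ∫_0^1 -7*x^3 dx = -7/4;  ∫_0^1 3*x^2 dx = 1.
Sum: 4/5 − 7/4 + 1 = 1/20.
So RHS = -∫_0^1 v(x) φ(x) dx = -1/20.
LHS − RHS = 1/12 ≠ 0, so the identity fails.
(For a valid weak derivative the identity must hold for EVERY test function, in particular this one. The failure shows v is NOT the weak derivative of u.)
Correct weak derivative would be u'(x) = 2 - 4*x.


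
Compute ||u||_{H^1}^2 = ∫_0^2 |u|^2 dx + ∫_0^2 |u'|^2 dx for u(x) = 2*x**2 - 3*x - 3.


||u||_{H^1}^2 = 544/15

The H^1 norm (squared) on an interval (0, L) is
  ||u||_{H^1}^2 = ∫_0^L u(x)^2 dx + ∫_0^L u'(x)^2 dx.
Compute u'(x) = 4*x - 3.
Then u(x)^2 = 4*x**4 - 12*x**3 - 3*x**2 + 18*x + 9 and u'(x)^2 = 16*x**2 - 24*x + 9.
Integrate each monomial from 0 to 2 using ∫_0^2 c·x^n dx = c·2^(n+1)/(n+1):
  ∫_0^2 u(x)^2 dx = ∫_0^2 (4*x^4 - 12*x^3 - 3*x^2 + 18*x + 9) dx. Term by term:
    ∫_0^2 4*x^4 dx = 128/5;  ∫_0^2 -12*x^3 dx = -48;  ∫_0^2 -3*x^2 dx = -8;
    ∫_0^2 18*x dx = 36;  ∫_0^2 9 dx = 18.
  Sum: 128/5 − 48 − 8 + 36 + 18 = 118/5.
  ∫_0^2 u'(x)^2 dx = ∫_0^2 (16*x^2 - 24*x + 9) dx. Term by term:
    ∫_0^2 16*x^2 dx = 128/3;  ∫_0^2 -24*x dx = -48;  ∫_0^2 9 dx = 18.
  Sum: 128/3 − 48 + 18 = 38/3.
Adding: ||u||_{H^1}^2 = 118/5 + 38/3 = 544/15.


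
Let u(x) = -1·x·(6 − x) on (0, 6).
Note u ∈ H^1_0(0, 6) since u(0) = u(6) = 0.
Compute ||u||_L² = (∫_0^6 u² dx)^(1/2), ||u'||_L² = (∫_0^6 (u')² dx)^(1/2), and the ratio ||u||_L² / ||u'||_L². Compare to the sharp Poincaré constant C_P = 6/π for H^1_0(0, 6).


||u||_L² / ||u'||_L² = 3*sqrt(10)/5 < C_P = 6/π.

u(x) = -1·x·(6 − x), so u'(x) = 2*x - 6.
u(x) = -1·x·(6 − x) vanishes at x = 0 and x = 6, so u ∈ H^1_0(0, 6). Differentiate via the product rule and integrate the resulting polynomials term by term.
  ∫_0^6 u² dx = ∫_0^6 (x^4 - 12*x^3 + 36*x^2) dx. Term by term:
    ∫_0^6 x^4 dx = 7776/5;  ∫_0^6 -12*x^3 dx = -3888;  ∫_0^6 36*x^2 dx = 2592.
  Sum: 7776/5 − 3888 + 2592 = 1296/5.
  ∫_0^6 (u')² dx = ∫_0^6 (4*x^2 - 24*x + 36) dx. Term by term:
    ∫_0^6 4*x^2 dx = 288;  ∫_0^6 -24*x dx = -432;  ∫_0^6 36 dx = 216.
  Sum: 288 − 432 + 216 = 72.
∫_0^6 u² dx = 1296/5, so ||u||_L² = 36*sqrt(5)/5.
∫_0^6 (u')² dx = 72, so ||u'||_L² = 6*sqrt(2).
Ratio ||u||_L² / ||u'||_L² = 3*sqrt(10)/5.
Sharp Poincaré constant on H^1_0(0, 6) is C_P = L/π = 6/π, achieved by sin(π/6·x).
A polynomial bump cannot attain the sharp Poincaré constant (only the first sine eigenfunction does), so the ratio is strictly less than C_P, consistent with ||u||_L² ≤ C_P ||u'||_L².


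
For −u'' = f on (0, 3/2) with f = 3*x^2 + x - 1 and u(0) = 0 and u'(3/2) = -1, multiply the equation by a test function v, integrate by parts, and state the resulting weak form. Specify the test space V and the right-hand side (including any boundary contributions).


V = {v ∈ H^1(0, 3/2) : v(0) = 0} (test functions vanish at x = 0 where u is specified); weak form: ∫_0^3/2 u'v' dx = ∫_0^3/2 (3*x^2 + x - 1) v dx − v(3/2) for all v ∈ V.

Multiply both sides by a test function v and integrate from 0 to 3/2:
  ∫_0^3/2 −u''(x) v(x) dx = ∫_0^3/2 f(x) v(x) dx.
Integrate the LHS by parts once:
  ∫_0^3/2 −u'' v dx = −[u'(x) v(x)]_0^3/2 + ∫_0^3/2 u'(x) v'(x) dx.
Thus ∫_0^3/2 u'(x) v'(x) dx = ∫_0^3/2 f(x) v(x) dx + [u'(x) v(x)]_0^3/2.
Choose V so that boundary terms are either known or forced to vanish.
Mixed BC: u(0) = 0 (Dirichlet) and u'(3/2) = -1 (Neumann). Define V = {v ∈ H^1(0, 3/2) : v(0) = 0}. Then [u' v]_0^3/2 = u'(3/2)·v(3/2) − u'(0)·0 = − v(3/2).
Weak formulation: find u (satisfying any essential BC) such that ∫_0^3/2 u'(x) v'(x) dx = ∫_0^3/2 f v dx − v(3/2) for all v ∈ V (Dirichlet at 0 absorbed into V; Neumann datum at x = 3/2 contributes the boundary term).
Substituting f(x) = 3*x^2 + x - 1, the right-hand side is ∫_0^3/2 (3*x^2 + x - 1) v dx − v(3/2).


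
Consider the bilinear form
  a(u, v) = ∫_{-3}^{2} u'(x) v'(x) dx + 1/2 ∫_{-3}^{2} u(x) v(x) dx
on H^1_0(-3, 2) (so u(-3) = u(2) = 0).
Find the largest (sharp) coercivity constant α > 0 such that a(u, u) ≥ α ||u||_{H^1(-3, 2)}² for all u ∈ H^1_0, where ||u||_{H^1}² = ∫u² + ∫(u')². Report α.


α = (π^2 + 25/2)/(π^2 + 25)

Coercivity of a(·,·) on H^1_0(-3, 2) means a(u, u) ≥ α ||u||_{H^1}² for every u ∈ H^1_0.
The interval has length L = 5, and Poincaré/coercivity depend only on L. Here a(u, u) = ∫(u')² + (1/2)·∫u².
Here 0 < c = 1/2 < 1. The condition a(u,u) ≥ α||u||_{H^1}² reads (1−α)∫(u')² ≥ (α−c)∫u². Any admissible α is ≤ 1 (rapidly oscillating u have ∫u²/∫(u')² → 0), and α = 1 would force 0 ≥ (1−c)∫u², impossible since c < 1; so 1−α > 0. By the sharp Poincaré inequality on H^1_0 of an interval of length L, ∫(u')² ≥ (π/L)²∫u² with equality for the first sine mode sin(π(x−x₀)/L) (x₀ the left endpoint), so the inequality holds for all u iff (1−α)(π/L)² ≥ α − c, i.e. α ≤ ((π/L)² + c)/((π/L)² + 1) = (1 + c(L/π)²)/(1 + (L/π)²). With (π/L)² = π^2/25 and c = 1/2, the largest admissible constant is α = ((π/L)² + c)/((π/L)² + 1).
Simplifying, α = (π^2 + 25/2)/(π^2 + 25).


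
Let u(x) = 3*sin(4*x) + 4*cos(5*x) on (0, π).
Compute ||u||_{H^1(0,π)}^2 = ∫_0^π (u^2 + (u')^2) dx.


||u||_{H^1(0,π)}^2 = -1664/3 + 569*π/2

u'(x) = -20*sin(5*x) + 12*cos(4*x).
Expand u² and (u')² and integrate term by term on (0, π), using: for integers n ≥ 1, ∫_0^π sin²(nx) dx = ∫_0^π cos²(nx) dx = π/2; for n ≠ n', ∫_0^π sin(nx)sin(n'x) dx = ∫_0^π cos(nx)cos(n'x) dx = 0; and by product-to-sum, ∫_0^π sin(nx)cos(n'x) dx = ½∫_0^π [sin((n+n')x) + sin((n−n')x)] dx, which is 0 when n+n' is even and 2n/(n²−n'²) when n+n' is odd (it need not vanish on (0, π)).
  u² squared terms: (3)²·∫sin(4x)² dx = 9·π/2 = 9*π/2;  (4)²·∫cos(5x)² dx = 16·π/2 = 8*π.
  u² cross terms: 2·(3)·(4)·∫sin(4x)·cos(5x) dx = 24·(-8/9) = -64/3.
  So ∫_0^π u² dx = 9*π/2 + 8*π − 64/3 = -64/3 + 25*π/2.
  (u')² squared terms: (-20)²·∫sin(5x)² dx = 400·π/2 = 200*π;  (12)²·∫cos(4x)² dx = 144·π/2 = 72*π.
  (u')² cross terms: 2·(-20)·(12)·∫sin(5x)·cos(4x) dx = -480·(10/9) = -1600/3.
  So ∫_0^π (u')² dx = 200*π + 72*π − 1600/3 = -1600/3 + 272*π.
||u||_{H^1}^2 = (-64/3 + 25*π/2) + (-1600/3 + 272*π) = -1664/3 + 569*π/2.


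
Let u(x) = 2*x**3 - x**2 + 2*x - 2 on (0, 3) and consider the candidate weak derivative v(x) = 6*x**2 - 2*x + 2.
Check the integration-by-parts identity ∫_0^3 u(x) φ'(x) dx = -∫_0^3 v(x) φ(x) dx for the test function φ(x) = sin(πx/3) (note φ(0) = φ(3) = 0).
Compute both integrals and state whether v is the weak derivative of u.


LHS = -156/π + 648/π^3, RHS = -156/π + 648/π^3. Yes, v = u' weakly.

u(x) = 2*x**3 - x**2 + 2*x - 2, classical derivative u'(x) = 6*x**2 - 2*x + 2.
φ(x) = sin(πx/3), so φ'(x) = π*cos(π*x/3)/3.
Note φ(0) = φ(3) = 0, so the boundary term u·φ vanishes.
LHS = ∫_0^3 u(x) φ'(x) dx = ∫_0^3 (2*π*x^3*cos(π*x/3)/3 - π*x^2*cos(π*x/3)/3 + 2*π*x*cos(π*x/3)/3 - 2*π*cos(π*x/3)/3) dx. Term by term:
  ∫_0^3 -2*π*cos(π*x/3)/3 dx = 0;  ∫_0^3 -π*x^2*cos(π*x/3)/3 dx = 18/π;  ∫_0^3 2*π*x*cos(π*x/3)/3 dx = -12/π;
  ∫_0^3 2*π*x^3*cos(π*x/3)/3 dx = -162/π + 648/π^3.
Sum: 0 + 18/π − 12/π + -162/π + 648/π^3 = -156/π + 648/π^3.
So LHS = -156/π + 648/π^3.
∫_0^3 v(x) φ(x) dx = ∫_0^3 (6*x^2*sin(π*x/3) - 2*x*sin(π*x/3) + 2*sin(π*x/3)) dx. Term by term:
  ∫_0^3 2*sin(π*x/3) dx = 12/π;  ∫_0^3 -2*x*sin(π*x/3) dx = -18/π;  ∫_0^3 6*x^2*sin(π*x/3) dx = -648/π^3 + 162/π.
Sum: 12/π − 18/π + -648/π^3 + 162/π = -648/π^3 + 156/π.
So RHS = -∫_0^3 v(x) φ(x) dx = -156/π + 648/π^3.
LHS = RHS, so the identity holds for this test φ.
Moreover u is smooth here and v(x) = u'(x) = 6*x**2 - 2*x + 2 pointwise, so the identity holds for every test function. Hence v is the weak derivative of u.


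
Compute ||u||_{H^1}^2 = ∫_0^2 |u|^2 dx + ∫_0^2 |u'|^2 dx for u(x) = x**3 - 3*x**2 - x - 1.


||u||_{H^1}^2 = 6232/105

The H^1 norm (squared) on an interval (0, L) is
  ||u||_{H^1}^2 = ∫_0^L u(x)^2 dx + ∫_0^L u'(x)^2 dx.
Compute u'(x) = 3*x**2 - 6*x - 1.
Then u(x)^2 = x**6 - 6*x**5 + 7*x**4 + 4*x**3 + 7*x**2 + 2*x + 1 and u'(x)^2 = 9*x**4 - 36*x**3 + 30*x**2 + 12*x + 1.
Integrate each monomial from 0 to 2 using ∫_0^2 c·x^n dx = c·2^(n+1)/(n+1):
  ∫_0^2 u(x)^2 dx = ∫_0^2 (x^6 - 6*x^5 + 7*x^4 + 4*x^3 + 7*x^2 + 2*x + 1) dx. Term by term:
    ∫_0^2 x^6 dx = 128/7;  ∫_0^2 -6*x^5 dx = -64;  ∫_0^2 7*x^4 dx = 224/5;
    ∫_0^2 4*x^3 dx = 16;  ∫_0^2 7*x^2 dx = 56/3;  ∫_0^2 2*x dx = 4;
    ∫_0^2 1 dx = 2.
  Sum: 128/7 − 64 + 224/5 + 16 + 56/3 + 4 + 2 = 4174/105.
  ∫_0^2 u'(x)^2 dx = ∫_0^2 (9*x^4 - 36*x^3 + 30*x^2 + 12*x + 1) dx. Term by term:
    ∫_0^2 9*x^4 dx = 288/5;  ∫_0^2 -36*x^3 dx = -144;  ∫_0^2 30*x^2 dx = 80;
    ∫_0^2 12*x dx = 24;  ∫_0^2 1 dx = 2.
  Sum: 288/5 − 144 + 80 + 24 + 2 = 98/5.
Adding: ||u||_{H^1}^2 = 4174/105 + 98/5 = 6232/105.


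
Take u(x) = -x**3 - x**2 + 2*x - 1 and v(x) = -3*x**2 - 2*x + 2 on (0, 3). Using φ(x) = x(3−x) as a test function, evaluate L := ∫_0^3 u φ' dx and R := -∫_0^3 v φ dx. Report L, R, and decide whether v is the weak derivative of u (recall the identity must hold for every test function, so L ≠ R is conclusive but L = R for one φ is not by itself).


LHS = 819/20, RHS = 819/20. Yes, v = u' weakly.

u(x) = -x**3 - x**2 + 2*x - 1, classical derivative u'(x) = -3*x**2 - 2*x + 2.
φ(x) = x(3−x), so φ'(x) = 3 - 2*x.
Note φ(0) = φ(3) = 0, so the boundary term u·φ vanishes.
LHS = ∫_0^3 u(x) φ'(x) dx = ∫_0^3 (2*x^4 - x^3 - 7*x^2 + 8*x - 3) dx. Term by term:
  ∫_0^3 2*x^4 dx = 486/5;  ∫_0^3 -x^3 dx = -81/4;  ∫_0^3 -7*x^2 dx = -63;
  ∫_0^3 8*x dx = 36;  ∫_0^3 -3 dx = -9.
Sum: 486/5 − 81/4 − 63 + 36 − 9 = 819/20.
So LHS = 819/20.
∫_0^3 v(x) φ(x) dx = ∫_0^3 (3*x^4 - 7*x^3 - 8*x^2 + 6*x) dx. Term by term:
  ∫_0^3 3*x^4 dx = 729/5;  ∫_0^3 -7*x^3 dx = -567/4;  ∫_0^3 -8*x^2 dx = -72;
  ∫_0^3 6*x dx = 27.
Sum: 729/5 − 567/4 − 72 + 27 = -819/20.
So RHS = -∫_0^3 v(x) φ(x) dx = 819/20.
LHS = RHS, so the identity holds for this test φ.
Moreover u is smooth here and v(x) = u'(x) = -3*x**2 - 2*x + 2 pointwise, so the identity holds for every test function. Hence v is the weak derivative of u.


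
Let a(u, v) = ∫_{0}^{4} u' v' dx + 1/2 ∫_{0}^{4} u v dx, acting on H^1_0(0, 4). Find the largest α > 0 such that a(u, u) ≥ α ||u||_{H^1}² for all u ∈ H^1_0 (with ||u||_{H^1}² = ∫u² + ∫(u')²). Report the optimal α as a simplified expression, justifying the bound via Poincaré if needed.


α = (8 + π^2)/(π^2 + 16)

Coercivity of a(·,·) on H^1_0(0, 4) means a(u, u) ≥ α ||u||_{H^1}² for every u ∈ H^1_0.
The interval has length L = 4, and Poincaré/coercivity depend only on L. Here a(u, u) = ∫(u')² + (1/2)·∫u².
Here 0 < c = 1/2 < 1. The condition a(u,u) ≥ α||u||_{H^1}² reads (1−α)∫(u')² ≥ (α−c)∫u². Any admissible α is ≤ 1 (rapidly oscillating u have ∫u²/∫(u')² → 0), and α = 1 would force 0 ≥ (1−c)∫u², impossible since c < 1; so 1−α > 0. By the sharp Poincaré inequality on H^1_0 of an interval of length L, ∫(u')² ≥ (π/L)²∫u² with equality for the first sine mode sin(π(x−x₀)/L) (x₀ the left endpoint), so the inequality holds for all u iff (1−α)(π/L)² ≥ α − c, i.e. α ≤ ((π/L)² + c)/((π/L)² + 1) = (1 + c(L/π)²)/(1 + (L/π)²). With (π/L)² = π^2/16 and c = 1/2, the largest admissible constant is α = ((π/L)² + c)/((π/L)² + 1).
Simplifying, α = (8 + π^2)/(π^2 + 16).


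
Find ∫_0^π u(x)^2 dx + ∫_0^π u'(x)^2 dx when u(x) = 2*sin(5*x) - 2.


||u||_{H^1(0,π)}^2 = -16/5 + 56*π

u'(x) = 10*cos(5*x).
Expand u² and (u')² and integrate term by term on (0, π), using: for integers n ≥ 1, ∫_0^π sin²(nx) dx = ∫_0^π cos²(nx) dx = π/2; for n ≠ n', ∫_0^π sin(nx)sin(n'x) dx = ∫_0^π cos(nx)cos(n'x) dx = 0; and by product-to-sum, ∫_0^π sin(nx)cos(n'x) dx = ½∫_0^π [sin((n+n')x) + sin((n−n')x)] dx, which is 0 when n+n' is even and 2n/(n²−n'²) when n+n' is odd (it need not vanish on (0, π)). For the constant mode: ∫_0^π 1 dx = π, ∫_0^π cos(nx) dx = 0, ∫_0^π sin(nx) dx = (1−(−1)^n)/n.
  u² squared terms: (-2)²·∫1 dx = 4·π = 4*π;  (2)²·∫sin(5x)² dx = 4·π/2 = 2*π.
  u² cross terms: 2·(-2)·(2)·∫1·sin(5x) dx = -8·(2/5) = -16/5.
  So ∫_0^π u² dx = 4*π + 2*π − 16/5 = -16/5 + 6*π.
  (u')² squared terms: (10)²·∫cos(5x)² dx = 100·π/2 = 50*π.
  So ∫_0^π (u')² dx = 50*π.
||u||_{H^1}^2 = (-16/5 + 6*π) + (50*π) = -16/5 + 56*π.


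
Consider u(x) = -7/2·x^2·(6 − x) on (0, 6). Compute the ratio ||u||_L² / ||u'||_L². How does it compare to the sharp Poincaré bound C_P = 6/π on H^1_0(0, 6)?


||u||_L² / ||u'||_L² = 3*sqrt(14)/7 < C_P = 6/π.

u(x) = -7/2·x^2·(6 − x), so u'(x) = 21*x*(x - 4)/2.
u(x) = -7/2·x^2·(6 − x) vanishes at x = 0 and x = 6, so u ∈ H^1_0(0, 6). Differentiate via the product rule and integrate the resulting polynomials term by term.
  ∫_0^6 u² dx = ∫_0^6 (49*x^6/4 - 147*x^5 + 441*x^4) dx. Term by term:
    ∫_0^6 49*x^6/4 dx = 489888;  ∫_0^6 -147*x^5 dx = -1143072;  ∫_0^6 441*x^4 dx = 3429216/5.
  Sum: 489888 − 1143072 + 3429216/5 = 163296/5.
  ∫_0^6 (u')² dx = ∫_0^6 (441*x^4/4 - 882*x^3 + 1764*x^2) dx. Term by term:
    ∫_0^6 441*x^4/4 dx = 857304/5;  ∫_0^6 -882*x^3 dx = -285768;  ∫_0^6 1764*x^2 dx = 127008.
  Sum: 857304/5 − 285768 + 127008 = 63504/5.
∫_0^6 u² dx = 163296/5, so ||u||_L² = 108*sqrt(70)/5.
∫_0^6 (u')² dx = 63504/5, so ||u'||_L² = 252*sqrt(5)/5.
Ratio ||u||_L² / ||u'||_L² = 3*sqrt(14)/7.
Sharp Poincaré constant on H^1_0(0, 6) is C_P = L/π = 6/π, achieved by sin(π/6·x).
A polynomial bump cannot attain the sharp Poincaré constant (only the first sine eigenfunction does), so the ratio is strictly less than C_P, consistent with ||u||_L² ≤ C_P ||u'||_L².


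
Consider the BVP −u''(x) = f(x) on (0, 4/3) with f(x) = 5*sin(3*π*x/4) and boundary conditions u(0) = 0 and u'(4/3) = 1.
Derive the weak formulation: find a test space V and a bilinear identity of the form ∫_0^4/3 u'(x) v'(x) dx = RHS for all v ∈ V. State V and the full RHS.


V = {v ∈ H^1(0, 4/3) : v(0) = 0} (test functions vanish at x = 0 where u is specified); weak form: ∫_0^4/3 u'v' dx = ∫_0^4/3 (5*sin(3*π*x/4)) v dx + v(4/3) for all v ∈ V.

Multiply both sides by a test function v and integrate from 0 to 4/3:
  ∫_0^4/3 −u''(x) v(x) dx = ∫_0^4/3 f(x) v(x) dx.
Integrate the LHS by parts once:
  ∫_0^4/3 −u'' v dx = −[u'(x) v(x)]_0^4/3 + ∫_0^4/3 u'(x) v'(x) dx.
Thus ∫_0^4/3 u'(x) v'(x) dx = ∫_0^4/3 f(x) v(x) dx + [u'(x) v(x)]_0^4/3.
Choose V so that boundary terms are either known or forced to vanish.
Mixed BC: u(0) = 0 (Dirichlet) and u'(4/3) = 1 (Neumann). Define V = {v ∈ H^1(0, 4/3) : v(0) = 0}. Then [u' v]_0^4/3 = u'(4/3)·v(4/3) − u'(0)·0 = v(4/3).
Weak formulation: find u (satisfying any essential BC) such that ∫_0^4/3 u'(x) v'(x) dx = ∫_0^4/3 f v dx + v(4/3) for all v ∈ V (Dirichlet at 0 absorbed into V; Neumann datum at x = 4/3 contributes the boundary term).
Substituting f(x) = 5*sin(3*π*x/4), the right-hand side is ∫_0^4/3 (5*sin(3*π*x/4)) v dx + v(4/3).


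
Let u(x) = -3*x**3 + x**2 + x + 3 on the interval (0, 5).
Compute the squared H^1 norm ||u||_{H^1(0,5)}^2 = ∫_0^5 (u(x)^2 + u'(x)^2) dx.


||u||_{H^1}^2 = 2605675/21

The H^1 norm (squared) on an interval (0, L) is
  ||u||_{H^1}^2 = ∫_0^L u(x)^2 dx + ∫_0^L u'(x)^2 dx.
Compute u'(x) = -9*x**2 + 2*x + 1.
Then u(x)^2 = 9*x**6 - 6*x**5 - 5*x**4 - 16*x**3 + 7*x**2 + 6*x + 9 and u'(x)^2 = 81*x**4 - 36*x**3 - 14*x**2 + 4*x + 1.
Integrate each monomial from 0 to 5 using ∫_0^5 c·x^n dx = c·5^(n+1)/(n+1):
  ∫_0^5 u(x)^2 dx = ∫_0^5 (9*x^6 - 6*x^5 - 5*x^4 - 16*x^3 + 7*x^2 + 6*x + 9) dx. Term by term:
    ∫_0^5 9*x^6 dx = 703125/7;  ∫_0^5 -6*x^5 dx = -15625;  ∫_0^5 -5*x^4 dx = -3125;
    ∫_0^5 -16*x^3 dx = -2500;  ∫_0^5 7*x^2 dx = 875/3;  ∫_0^5 6*x dx = 75;
    ∫_0^5 9 dx = 45.
  Sum: 703125/7 − 15625 − 3125 − 2500 + 875/3 + 75 + 45 = 1671770/21.
  ∫_0^5 u'(x)^2 dx = ∫_0^5 (81*x^4 - 36*x^3 - 14*x^2 + 4*x + 1) dx. Term by term:
    ∫_0^5 81*x^4 dx = 50625;  ∫_0^5 -36*x^3 dx = -5625;  ∫_0^5 -14*x^2 dx = -1750/3;
    ∫_0^5 4*x dx = 50;  ∫_0^5 1 dx = 5.
  Sum: 50625 − 5625 − 1750/3 + 50 + 5 = 133415/3.
Adding: ||u||_{H^1}^2 = 1671770/21 + 133415/3 = 2605675/21.


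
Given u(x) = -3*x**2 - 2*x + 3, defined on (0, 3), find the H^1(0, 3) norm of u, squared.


||u||_{H^1}^2 = 4857/5

The H^1 norm (squared) on an interval (0, L) is
  ||u||_{H^1}^2 = ∫_0^L u(x)^2 dx + ∫_0^L u'(x)^2 dx.
Compute u'(x) = -6*x - 2.
Then u(x)^2 = 9*x**4 + 12*x**3 - 14*x**2 - 12*x + 9 and u'(x)^2 = 36*x**2 + 24*x + 4.
Integrate each monomial from 0 to 3 using ∫_0^3 c·x^n dx = c·3^(n+1)/(n+1):
  ∫_0^3 u(x)^2 dx = ∫_0^3 (9*x^4 + 12*x^3 - 14*x^2 - 12*x + 9) dx. Term by term:
    ∫_0^3 9*x^4 dx = 2187/5;  ∫_0^3 12*x^3 dx = 243;  ∫_0^3 -14*x^2 dx = -126;
    ∫_0^3 -12*x dx = -54;  ∫_0^3 9 dx = 27.
  Sum: 2187/5 + 243 − 126 − 54 + 27 = 2637/5.
  ∫_0^3 u'(x)^2 dx = ∫_0^3 (36*x^2 + 24*x + 4) dx. Term by term:
    ∫_0^3 36*x^2 dx = 324;  ∫_0^3 24*x dx = 108;  ∫_0^3 4 dx = 12.
  Sum: 324 + 108 + 12 = 444.
Adding: ||u||_{H^1}^2 = 2637/5 + 444 = 4857/5.


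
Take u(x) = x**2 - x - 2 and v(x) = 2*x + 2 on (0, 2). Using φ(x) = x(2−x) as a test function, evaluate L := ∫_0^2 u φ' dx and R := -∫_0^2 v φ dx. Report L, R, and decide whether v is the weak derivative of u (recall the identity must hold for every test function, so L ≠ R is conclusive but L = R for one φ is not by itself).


LHS = -4/3, RHS = -16/3. No, v is not the weak derivative of u.

u(x) = x**2 - x - 2, classical derivative u'(x) = 2*x - 1.
φ(x) = x(2−x), so φ'(x) = 2 - 2*x.
Note φ(0) = φ(2) = 0, so the boundary term u·φ vanishes.
LHS = ∫_0^2 u(x) φ'(x) dx = ∫_0^2 (-2*x^3 + 4*x^2 + 2*x - 4) dx. Term by term:
  ∫_0^2 -2*x^3 dx = -8;  ∫_0^2 4*x^2 dx = 32/3;  ∫_0^2 2*x dx = 4;
  ∫_0^2 -4 dx = -8.
Sum: -8 + 32/3 + 4 − 8 = -4/3.
So LHS = -4/3.
∫_0^2 v(x) φ(x) dx = ∫_0^2 (-2*x^3 + 2*x^2 + 4*x) dx. Term by term:
  ∫_0^2 -2*x^3 dx = -8;  ∫_0^2 2*x^2 dx = 16/3;  ∫_0^2 4*x dx = 8.
Sum: -8 + 16/3 + 8 = 16/3.
So RHS = -∫_0^2 v(x) φ(x) dx = -16/3.
LHS − RHS = 4 ≠ 0, so the identity fails.
(For a valid weak derivative the identity must hold for EVERY test function, in particular this one. The failure shows v is NOT the weak derivative of u.)
Correct weak derivative would be u'(x) = 2*x - 1.


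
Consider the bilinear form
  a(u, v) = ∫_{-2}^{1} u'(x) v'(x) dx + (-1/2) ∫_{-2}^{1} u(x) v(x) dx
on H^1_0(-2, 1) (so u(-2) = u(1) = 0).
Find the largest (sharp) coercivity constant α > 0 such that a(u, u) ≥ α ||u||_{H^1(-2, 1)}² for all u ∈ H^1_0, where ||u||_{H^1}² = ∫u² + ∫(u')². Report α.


α = (-9/2 + π^2)/(9 + π^2)

Coercivity of a(·,·) on H^1_0(-2, 1) means a(u, u) ≥ α ||u||_{H^1}² for every u ∈ H^1_0.
The interval has length L = 3, and Poincaré/coercivity depend only on L. Here a(u, u) = ∫(u')² + (-1/2)·∫u².
Here c = -1/2 < 0 with |c| < (π/L)² = π^2/9, so coercivity still holds. The condition a(u,u) ≥ α||u||_{H^1}² reads (1−α)∫(u')² ≥ (α−c)∫u². Any admissible α is ≤ 1 (rapidly oscillating u have ∫u²/∫(u')² → 0), and α = 1 would force 0 ≥ (1−c)∫u², impossible since c < 1; so 1−α > 0. By the sharp Poincaré inequality on H^1_0 of an interval of length L, ∫(u')² ≥ (π/L)²∫u² with equality for the first sine mode sin(π(x−x₀)/L) (x₀ the left endpoint), so the inequality holds for all u iff (1−α)(π/L)² ≥ α − c, i.e. α ≤ ((π/L)² + c)/((π/L)² + 1) = (1 + c(L/π)²)/(1 + (L/π)²). (Direct route, valid since c ≤ 0: Poincaré gives c∫u² ≥ c(L/π)²∫(u')², so a(u,u) ≥ (1 + c(L/π)²)∫(u')², while ||u||_{H^1}² ≤ (1 + (L/π)²)∫(u')²; dividing yields the same α.) With (π/L)² = π^2/9 and c = -1/2, the largest admissible constant is α = ((π/L)² + c)/((π/L)² + 1).
Simplifying, α = (-9/2 + π^2)/(9 + π^2).


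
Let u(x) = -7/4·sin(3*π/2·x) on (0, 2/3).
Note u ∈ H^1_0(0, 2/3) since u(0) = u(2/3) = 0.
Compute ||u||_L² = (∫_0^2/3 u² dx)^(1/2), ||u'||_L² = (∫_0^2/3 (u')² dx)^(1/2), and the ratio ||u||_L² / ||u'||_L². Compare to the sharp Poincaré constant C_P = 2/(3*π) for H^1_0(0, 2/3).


||u||_L² / ||u'||_L² = 2/(3*π) = C_P.

u(x) = -7/4·sin(3*π/2·x), so u'(x) = -21*π*cos(3*π*x/2)/8.
Writing u(x) = A·sin(kπx/L) with A = -7/4 and k = 1, use ∫_0^L sin²(kπx/L) dx = L/2 and ∫_0^L cos²(kπx/L) dx = L/2.
u² = 49/16·sin²(3*π/2·x) and (u')² = 441*π^2/64·cos²(3*π/2·x), and each of sin², cos² integrates to L/2 = 1/3 over (0, 2/3).
∫_0^2/3 u² dx = 49/48, so ||u||_L² = 7*sqrt(3)/12.
∫_0^2/3 (u')² dx = 147*π^2/64, so ||u'||_L² = 7*sqrt(3)*π/8.
Ratio ||u||_L² / ||u'||_L² = 2/(3*π).
Sharp Poincaré constant on H^1_0(0, 2/3) is C_P = L/π = 2/(3*π), achieved by sin(3*π/2·x).
This is the k = 1 eigenfunction (up to amplitude), so the ratio equals the sharp Poincaré constant exactly.


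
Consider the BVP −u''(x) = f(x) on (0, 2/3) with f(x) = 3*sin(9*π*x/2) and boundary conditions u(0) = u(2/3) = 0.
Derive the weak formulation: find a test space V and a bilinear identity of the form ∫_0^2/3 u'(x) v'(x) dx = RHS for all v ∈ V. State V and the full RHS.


V = H^1_0(0, 2/3) (so v(0) = v(2/3) = 0); weak form: ∫_0^2/3 u'v' dx = ∫_0^2/3 (3*sin(9*π*x/2)) v dx for all v ∈ V.

Multiply both sides by a test function v and integrate from 0 to 2/3:
  ∫_0^2/3 −u''(x) v(x) dx = ∫_0^2/3 f(x) v(x) dx.
Integrate the LHS by parts once:
  ∫_0^2/3 −u'' v dx = −[u'(x) v(x)]_0^2/3 + ∫_0^2/3 u'(x) v'(x) dx.
Thus ∫_0^2/3 u'(x) v'(x) dx = ∫_0^2/3 f(x) v(x) dx + [u'(x) v(x)]_0^2/3.
Choose V so that boundary terms are either known or forced to vanish.
u is Dirichlet: u(0) = u(2/3) = 0. Let V = H^1_0(0, 2/3); then v(0) = v(2/3) = 0, and [u' v]_0^2/3 = 0.
Weak formulation: find u (satisfying any essential BC) such that ∫_0^2/3 u'(x) v'(x) dx = ∫_0^2/3 f v dx for all v ∈ V.
Substituting f(x) = 3*sin(9*π*x/2), the right-hand side is ∫_0^2/3 (3*sin(9*π*x/2)) v dx.


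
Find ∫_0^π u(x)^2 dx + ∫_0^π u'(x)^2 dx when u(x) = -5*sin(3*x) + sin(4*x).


||u||_{H^1(0,π)}^2 = 267*π/2

u'(x) = -15*cos(3*x) + 4*cos(4*x).
Expand u² and (u')² and integrate term by term on (0, π), using: for integers n ≥ 1, ∫_0^π sin²(nx) dx = ∫_0^π cos²(nx) dx = π/2; for n ≠ n', ∫_0^π sin(nx)sin(n'x) dx = ∫_0^π cos(nx)cos(n'x) dx = 0; and by product-to-sum, ∫_0^π sin(nx)cos(n'x) dx = ½∫_0^π [sin((n+n')x) + sin((n−n')x)] dx, which is 0 when n+n' is even and 2n/(n²−n'²) when n+n' is odd (it need not vanish on (0, π)).
  u² squared terms: (-5)²·∫sin(3x)² dx = 25·π/2 = 25*π/2;  (1)²·∫sin(4x)² dx = 1·π/2 = π/2.
  u² cross terms: 2·(-5)·(1)·∫sin(3x)·sin(4x) dx = -10·(0) = 0.
  So ∫_0^π u² dx = 25*π/2 + π/2 + 0 = 13*π.
  (u')² squared terms: (-15)²·∫cos(3x)² dx = 225·π/2 = 225*π/2;  (4)²·∫cos(4x)² dx = 16·π/2 = 8*π.
  (u')² cross terms: 2·(-15)·(4)·∫cos(3x)·cos(4x) dx = -120·(0) = 0.
  So ∫_0^π (u')² dx = 225*π/2 + 8*π + 0 = 241*π/2.
||u||_{H^1}^2 = (13*π) + (241*π/2) = 267*π/2.


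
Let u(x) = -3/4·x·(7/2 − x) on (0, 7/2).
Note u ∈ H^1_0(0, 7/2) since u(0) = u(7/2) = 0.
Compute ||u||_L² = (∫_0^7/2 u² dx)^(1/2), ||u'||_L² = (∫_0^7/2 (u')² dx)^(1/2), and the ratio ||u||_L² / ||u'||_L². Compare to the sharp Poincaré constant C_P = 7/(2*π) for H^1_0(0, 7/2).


||u||_L² / ||u'||_L² = 7*sqrt(10)/20 < C_P = 7/(2*π).

u(x) = -3/4·x·(7/2 − x), so u'(x) = 3*x/2 - 21/8.
u(x) = -3/4·x·(7/2 − x) vanishes at x = 0 and x = 7/2, so u ∈ H^1_0(0, 7/2). Differentiate via the product rule and integrate the resulting polynomials term by term.
  ∫_0^7/2 u² dx = ∫_0^7/2 (9*x^4/16 - 63*x^3/16 + 441*x^2/64) dx. Term by term:
    ∫_0^7/2 9*x^4/16 dx = 151263/2560;  ∫_0^7/2 -63*x^3/16 dx = -151263/1024;  ∫_0^7/2 441*x^2/64 dx = 50421/512.
  Sum: 151263/2560 − 151263/1024 + 50421/512 = 50421/5120.
  ∫_0^7/2 (u')² dx = ∫_0^7/2 (9*x^2/4 - 63*x/8 + 441/64) dx. Term by term:
    ∫_0^7/2 9*x^2/4 dx = 1029/32;  ∫_0^7/2 -63*x/8 dx = -3087/64;  ∫_0^7/2 441/64 dx = 3087/128.
  Sum: 1029/32 − 3087/64 + 3087/128 = 1029/128.
∫_0^7/2 u² dx = 50421/5120, so ||u||_L² = 49*sqrt(105)/160.
∫_0^7/2 (u')² dx = 1029/128, so ||u'||_L² = 7*sqrt(42)/16.
Ratio ||u||_L² / ||u'||_L² = 7*sqrt(10)/20.
Sharp Poincaré constant on H^1_0(0, 7/2) is C_P = L/π = 7/(2*π), achieved by sin(2*π/7·x).
A polynomial bump cannot attain the sharp Poincaré constant (only the first sine eigenfunction does), so the ratio is strictly less than C_P, consistent with ||u||_L² ≤ C_P ||u'||_L².


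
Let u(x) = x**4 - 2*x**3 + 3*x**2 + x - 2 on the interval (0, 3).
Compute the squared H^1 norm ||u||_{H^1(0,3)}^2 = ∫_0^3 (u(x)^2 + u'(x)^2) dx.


||u||_{H^1}^2 = 22884/7

The H^1 norm (squared) on an interval (0, L) is
  ||u||_{H^1}^2 = ∫_0^L u(x)^2 dx + ∫_0^L u'(x)^2 dx.
Compute u'(x) = 4*x**3 - 6*x**2 + 6*x + 1.
Then u(x)^2 = x**8 - 4*x**7 + 10*x**6 - 10*x**5 + x**4 + 14*x**3 - 11*x**2 - 4*x + 4 and u'(x)^2 = 16*x**6 - 48*x**5 + 84*x**4 - 64*x**3 + 24*x**2 + 12*x + 1.
Integrate each monomial from 0 to 3 using ∫_0^3 c·x^n dx = c·3^(n+1)/(n+1):
  ∫_0^3 u(x)^2 dx = ∫_0^3 (x^8 - 4*x^7 + 10*x^6 - 10*x^5 + x^4 + 14*x^3 - 11*x^2 - 4*x + 4) dx. Term by term:
    ∫_0^3 x^8 dx = 2187;  ∫_0^3 -4*x^7 dx = -6561/2;  ∫_0^3 10*x^6 dx = 21870/7;
    ∫_0^3 -10*x^5 dx = -1215;  ∫_0^3 x^4 dx = 243/5;  ∫_0^3 14*x^3 dx = 567/2;
    ∫_0^3 -11*x^2 dx = -99;  ∫_0^3 -4*x dx = -18;  ∫_0^3 4 dx = 12.
  Sum: 2187 − 6561/2 + 21870/7 − 1215 + 243/5 + 567/2 − 99 − 18 + 12 = 36501/35.
  ∫_0^3 u'(x)^2 dx = ∫_0^3 (16*x^6 - 48*x^5 + 84*x^4 - 64*x^3 + 24*x^2 + 12*x + 1) dx. Term by term:
    ∫_0^3 16*x^6 dx = 34992/7;  ∫_0^3 -48*x^5 dx = -5832;  ∫_0^3 84*x^4 dx = 20412/5;
    ∫_0^3 -64*x^3 dx = -1296;  ∫_0^3 24*x^2 dx = 216;  ∫_0^3 12*x dx = 54;
    ∫_0^3 1 dx = 3.
  Sum: 34992/7 − 5832 + 20412/5 − 1296 + 216 + 54 + 3 = 77919/35.
Adding: ||u||_{H^1}^2 = 36501/35 + 77919/35 = 22884/7.


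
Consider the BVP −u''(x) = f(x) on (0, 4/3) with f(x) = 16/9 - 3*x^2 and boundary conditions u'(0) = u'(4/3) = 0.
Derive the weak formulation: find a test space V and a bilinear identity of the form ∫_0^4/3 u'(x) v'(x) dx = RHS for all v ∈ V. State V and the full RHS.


V = H^1(0, 4/3) (no boundary constraint on v; u is determined up to an additive constant); weak form: ∫_0^4/3 u'v' dx = ∫_0^4/3 (16/9 - 3*x^2) v dx for all v ∈ V.

Multiply both sides by a test function v and integrate from 0 to 4/3:
  ∫_0^4/3 −u''(x) v(x) dx = ∫_0^4/3 f(x) v(x) dx.
Integrate the LHS by parts once:
  ∫_0^4/3 −u'' v dx = −[u'(x) v(x)]_0^4/3 + ∫_0^4/3 u'(x) v'(x) dx.
Thus ∫_0^4/3 u'(x) v'(x) dx = ∫_0^4/3 f(x) v(x) dx + [u'(x) v(x)]_0^4/3.
Choose V so that boundary terms are either known or forced to vanish.
u has homogeneous Neumann: u'(0) = u'(4/3) = 0. So [u' v]_0^4/3 = 0·v(4/3) − 0·v(0) = 0 for any v; take V = H^1(0, 4/3).
Weak formulation: find u (satisfying any essential BC) such that ∫_0^4/3 u'(x) v'(x) dx = ∫_0^4/3 f v dx for all v ∈ V (homogeneous Neumann, so boundary terms vanish).
Substituting f(x) = 16/9 - 3*x^2, the right-hand side is ∫_0^4/3 (16/9 - 3*x^2) v dx.
Compatibility check (pure Neumann): taking v ≡ 1 ∈ V gives 0 = ∫_0^4/3 f dx + (0) − (0), i.e. ∫_0^4/3 f dx must equal u'(0) − u'(4/3) = 0. Indeed ∫_0^4/3 (16/9 - 3*x^2) dx = 0, so the data are compatible. The solution is then unique only up to an additive constant (fix it e.g. by requiring ∫_0^4/3 u dx = 0).
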